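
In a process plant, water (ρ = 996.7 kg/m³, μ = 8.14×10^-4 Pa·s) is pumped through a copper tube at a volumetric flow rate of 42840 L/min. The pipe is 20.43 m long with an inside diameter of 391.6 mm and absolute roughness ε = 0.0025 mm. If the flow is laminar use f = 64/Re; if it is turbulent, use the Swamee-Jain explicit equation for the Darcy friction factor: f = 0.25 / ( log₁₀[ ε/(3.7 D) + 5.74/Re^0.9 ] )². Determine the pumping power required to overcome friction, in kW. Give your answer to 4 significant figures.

Q = 42840 L/min = 42840/60000 = 0.714 m³/s.
Cross-sectional area A = πD²/4 = π(0.3916)²/4 = 0.1204 m²; mean velocity V = Q/A = 0.714/0.1204 = 5.928 m/s.
Reynolds number Re = ρVD/μ = 996.7 · 5.928 · 0.3916 / 0.000814 = 2.843e+06.
Re > 4000 → turbulent. Relative roughness ε/D = 2.5e-06/0.3916 = 6.38e-06. Swamee-Jain: f = 0.25/(log₁₀[6.38e-06/3.7 + 5.74/2.843e+06^0.9])² = 0.25/(log₁₀[1.73e-06 + 8.92e-06])² = 0.25/(-4.973)² = 0.01011.
Darcy-Weisbach: ΔP = f(L/D)(ρV²/2) = 0.01011·(20.43/0.3916)·(996.7·5.928²/2) = 0.01011·52.17·1.751e+04 = 9238 Pa.
Pumping power P = QΔP = 0.714·9238 = 6595.8 W = 6.596 kW.

P ≈ 6.596 kW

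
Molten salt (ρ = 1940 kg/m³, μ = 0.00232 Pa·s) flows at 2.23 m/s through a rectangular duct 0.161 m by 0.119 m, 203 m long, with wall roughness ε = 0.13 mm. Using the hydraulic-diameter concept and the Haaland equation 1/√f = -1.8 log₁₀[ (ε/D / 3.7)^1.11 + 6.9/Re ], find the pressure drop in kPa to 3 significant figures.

Hydraulic diameter D_h = 4A/P = 4·(0.161·0.119)/(2·(0.161+0.119)) = 0.07664/0.56 = 0.1368 m.
Re = ρVD_h/μ = 1940·2.23·0.1368/0.00232 = 2.552e+05.
ε/D_h = 0.00013/0.1368 = 0.00095; Haaland gives 1/√f = -1.8 log₁₀[0.000103+2.7e-05] = 6.992, so f = 0.02045.
ΔP = f(L/D_h)(ρV²/2) = 0.02045·203/0.1368·4824 = 1.464e+05 Pa.
ΔP = 146 kPa.

ΔP ≈ 146 kPa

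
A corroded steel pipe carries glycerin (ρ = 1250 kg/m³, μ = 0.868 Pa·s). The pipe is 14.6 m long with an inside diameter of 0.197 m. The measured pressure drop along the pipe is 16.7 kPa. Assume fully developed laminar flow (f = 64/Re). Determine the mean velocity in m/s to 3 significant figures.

For laminar flow, f = 64/Re with Re = ρVD/μ, so Darcy-Weisbach reduces to ΔP = 32μLV/D². Solving for V: V = ΔP·D²/(32μL) = 1.67e+04·(0.197)²/(32·0.868·14.6) = 1.598 m/s.
Check: Re = ρVD/μ = 1250·1.598·0.197/0.868 = 453.4 < 2300, so the laminar assumption holds.

V ≈ 1.60 m/s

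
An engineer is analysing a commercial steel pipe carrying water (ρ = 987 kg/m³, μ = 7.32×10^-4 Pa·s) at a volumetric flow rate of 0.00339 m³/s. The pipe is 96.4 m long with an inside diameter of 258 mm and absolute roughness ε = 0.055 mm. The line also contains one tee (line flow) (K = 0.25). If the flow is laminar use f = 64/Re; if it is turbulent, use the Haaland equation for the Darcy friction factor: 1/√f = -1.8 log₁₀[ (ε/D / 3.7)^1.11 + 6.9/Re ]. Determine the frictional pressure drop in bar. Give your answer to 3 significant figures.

ΔP ≈ 2.02×10^-4 bar

Cross-sectional area A = πD²/4 = π(0.258)²/4 = 0.05228 m²; mean velocity V = Q/A = 0.00339/0.05228 = 0.06484 m/s.
Reynolds number Re = ρVD/μ = 987 · 0.06484 · 0.258 / 0.000732 = 2.256e+04.
Re > 4000 → turbulent. Relative roughness ε/D = 5.5e-05/0.258 = 0.000213. Haaland: 1/√f = -1.8 log₁₀[(0.000213/3.7)^1.11 + 6.9/2.256e+04] = -1.8 log₁₀[1.97e-05 + 0.000306] = 6.277, so f = 0.02538.
Total minor-loss coefficient ΣK = 1·0.25 = 0.25.
ΔP = [f·L/D + ΣK]·(ρV²/2) = [0.02538·96.4/0.258 + 0.25]·(987·0.06484²/2) = [9.482 + 0.25]·2.075 = 20.2 Pa.
ΔP = 20.2 Pa = 2.02×10^-4 bar.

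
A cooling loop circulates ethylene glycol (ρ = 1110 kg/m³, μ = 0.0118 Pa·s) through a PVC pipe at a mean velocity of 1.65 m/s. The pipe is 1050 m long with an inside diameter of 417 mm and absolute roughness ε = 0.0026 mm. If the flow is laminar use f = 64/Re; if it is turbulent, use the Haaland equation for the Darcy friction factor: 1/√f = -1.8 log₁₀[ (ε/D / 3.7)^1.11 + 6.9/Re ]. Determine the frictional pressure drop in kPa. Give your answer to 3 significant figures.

Reynolds number Re = ρVD/μ = 1110 · 1.65 · 0.417 / 0.0118 = 6.472e+04.
Re > 4000 → turbulent. Relative roughness ε/D = 2.6e-06/0.417 = 6.24e-06. Haaland: 1/√f = -1.8 log₁₀[(6.24e-06/3.7)^1.11 + 6.9/6.472e+04] = -1.8 log₁₀[3.9e-07 + 0.000107] = 7.147, so f = 0.01958.
Darcy-Weisbach: ΔP = f(L/D)(ρV²/2) = 0.01958·(1050/0.417)·(1110·1.65²/2) = 0.01958·2518·1511 = 7.448e+04 Pa.
ΔP = 7.448e+04 Pa = 74.5 kPa.

ΔP ≈ 74.5 kPa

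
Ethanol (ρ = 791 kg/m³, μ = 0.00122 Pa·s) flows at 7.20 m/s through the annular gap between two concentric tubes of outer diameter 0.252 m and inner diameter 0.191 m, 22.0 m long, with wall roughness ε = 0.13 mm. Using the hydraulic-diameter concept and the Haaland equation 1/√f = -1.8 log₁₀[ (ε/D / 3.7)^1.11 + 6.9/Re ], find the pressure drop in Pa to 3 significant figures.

Hydraulic diameter D_h = 4A/P = D_o - D_i = 0.252 - 0.191 = 0.061 m.
Re = ρVD_h/μ = 791·7.2·0.061/0.00122 = 2.848e+05.
ε/D_h = 0.00013/0.061 = 0.00213; Haaland gives 1/√f = -1.8 log₁₀[0.000254+2.42e-05] = 6.401, so f = 0.0244.
ΔP = f(L/D_h)(ρV²/2) = 0.0244·22/0.061·2.05e+04 = 1.805e+05 Pa.

ΔP ≈ 180000 Pa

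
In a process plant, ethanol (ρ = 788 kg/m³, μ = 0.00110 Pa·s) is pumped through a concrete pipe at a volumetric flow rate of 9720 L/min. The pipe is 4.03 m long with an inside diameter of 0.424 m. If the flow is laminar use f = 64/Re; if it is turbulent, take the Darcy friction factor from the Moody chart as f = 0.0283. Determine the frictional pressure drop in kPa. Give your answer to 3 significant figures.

Q = 9720 L/min = 9720/60000 = 0.162 m³/s.
Cross-sectional area A = πD²/4 = π(0.424)²/4 = 0.1412 m²; mean velocity V = Q/A = 0.162/0.1412 = 1.147 m/s.
Reynolds number Re = ρVD/μ = 788 · 1.147 · 0.424 / 0.0011 = 3.485e+05.
Re > 4000 → turbulent; use the Moody-chart value f = 0.0283.
Darcy-Weisbach: ΔP = f(L/D)(ρV²/2) = 0.0283·(4.03/0.424)·(788·1.147²/2) = 0.0283·9.505·518.7 = 139.5 Pa.
ΔP = 139.5 Pa = 0.140 kPa.

ΔP ≈ 0.140 kPa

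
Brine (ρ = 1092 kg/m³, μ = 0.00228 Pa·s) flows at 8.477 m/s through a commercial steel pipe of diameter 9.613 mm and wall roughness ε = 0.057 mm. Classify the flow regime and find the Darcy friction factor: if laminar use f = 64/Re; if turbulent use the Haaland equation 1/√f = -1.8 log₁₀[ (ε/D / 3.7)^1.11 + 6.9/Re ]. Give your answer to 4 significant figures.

f ≈ 0.03396

Re = ρVD/μ = 1092·8.477·0.009613/0.00228 = 3.903e+04.
Re > 4000 → turbulent. ε/D = 5.7e-05/0.009613 = 0.00593; Haaland: 1/√f = -1.8 log₁₀[0.000789 + 0.000177] = 5.427, so f = 0.03396.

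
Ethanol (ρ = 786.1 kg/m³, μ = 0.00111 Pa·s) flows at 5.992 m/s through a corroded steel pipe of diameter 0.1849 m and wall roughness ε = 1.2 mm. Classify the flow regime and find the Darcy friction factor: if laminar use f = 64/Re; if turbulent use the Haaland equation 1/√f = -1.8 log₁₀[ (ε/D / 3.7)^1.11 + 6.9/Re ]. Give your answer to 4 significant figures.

f ≈ 0.03308

Re = ρVD/μ = 786.1·5.992·0.1849/0.00111 = 7.846e+05.
Re > 4000 → turbulent. ε/D = 0.0012/0.1849 = 0.00649; Haaland: 1/√f = -1.8 log₁₀[0.000873 + 8.79e-06] = 5.499, so f = 0.03308.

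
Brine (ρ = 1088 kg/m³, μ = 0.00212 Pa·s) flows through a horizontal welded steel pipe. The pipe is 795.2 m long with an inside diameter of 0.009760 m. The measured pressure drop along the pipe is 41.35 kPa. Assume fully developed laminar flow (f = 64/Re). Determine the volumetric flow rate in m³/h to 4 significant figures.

For laminar flow, f = 64/Re with Re = ρVD/μ, so Darcy-Weisbach reduces to ΔP = 32μLV/D². Solving for V: V = ΔP·D²/(32μL) = 4.135e+04·(0.00976)²/(32·0.00212·795.2) = 0.07302 m/s.
Check: Re = ρVD/μ = 1088·0.07302·0.00976/0.00212 = 365.7 < 2300, so the laminar assumption holds.
Q = V·A = 0.07302·(π/4·0.00976²) = 5.463e-06 m³/s = 0.01967 m³/h.

Q ≈ 0.01967 m³/h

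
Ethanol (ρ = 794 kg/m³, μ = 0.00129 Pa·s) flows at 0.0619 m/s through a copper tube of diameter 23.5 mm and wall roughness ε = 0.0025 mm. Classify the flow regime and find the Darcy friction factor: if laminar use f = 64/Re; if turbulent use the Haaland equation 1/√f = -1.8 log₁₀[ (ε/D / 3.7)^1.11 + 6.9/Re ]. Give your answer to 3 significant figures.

Re = ρVD/μ = 794·0.0619·0.0235/0.00129 = 895.3.
Re < 2300 → laminar, so f = 64/Re = 0.07148 (roughness is irrelevant in laminar flow).

f ≈ 0.0715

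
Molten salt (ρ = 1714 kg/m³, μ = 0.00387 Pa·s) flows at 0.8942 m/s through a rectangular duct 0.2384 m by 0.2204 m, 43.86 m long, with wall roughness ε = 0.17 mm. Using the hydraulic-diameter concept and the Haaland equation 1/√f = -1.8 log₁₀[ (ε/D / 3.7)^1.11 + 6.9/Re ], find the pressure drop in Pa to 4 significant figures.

ΔP ≈ 2789 Pa

Hydraulic diameter D_h = 4A/P = 4·(0.2384·0.2204)/(2·(0.2384+0.2204)) = 0.2102/0.9176 = 0.229 m.
Re = ρVD_h/μ = 1714·0.8942·0.229/0.00387 = 9.071e+04.
ε/D_h = 0.00017/0.229 = 0.000742; Haaland gives 1/√f = -1.8 log₁₀[7.86e-05+7.61e-05] = 6.859, so f = 0.02126.
ΔP = f(L/D_h)(ρV²/2) = 0.02126·43.86/0.229·685.3 = 2789 Pa.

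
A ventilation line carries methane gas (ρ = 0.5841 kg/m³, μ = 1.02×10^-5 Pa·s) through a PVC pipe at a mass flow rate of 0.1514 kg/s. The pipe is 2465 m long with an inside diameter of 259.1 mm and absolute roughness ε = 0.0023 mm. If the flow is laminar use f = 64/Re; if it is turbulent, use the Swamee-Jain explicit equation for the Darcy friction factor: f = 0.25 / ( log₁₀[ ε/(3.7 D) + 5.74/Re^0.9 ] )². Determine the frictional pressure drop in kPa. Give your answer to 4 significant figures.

A = πD²/4 = π(0.2591)²/4 = 0.05273 m²; mean velocity V = ṁ/(ρA) = 0.1514/(0.5841 · 0.05273) = 4.916 m/s.
Reynolds number Re = ρVD/μ = 0.5841 · 4.916 · 0.2591 / 1.02e-05 = 7.294e+04.
Re > 4000 → turbulent. Relative roughness ε/D = 2.3e-06/0.2591 = 8.88e-06. Swamee-Jain: f = 0.25/(log₁₀[8.88e-06/3.7 + 5.74/7.294e+04^0.9])² = 0.25/(log₁₀[2.4e-06 + 0.000241])² = 0.25/(-3.613)² = 0.01915.
Darcy-Weisbach: ΔP = f(L/D)(ρV²/2) = 0.01915·(2465/0.2591)·(0.5841·4.916²/2) = 0.01915·9514·7.058 = 1286 Pa.
ΔP = 1286 Pa = 1.286 kPa.

ΔP ≈ 1.286 kPa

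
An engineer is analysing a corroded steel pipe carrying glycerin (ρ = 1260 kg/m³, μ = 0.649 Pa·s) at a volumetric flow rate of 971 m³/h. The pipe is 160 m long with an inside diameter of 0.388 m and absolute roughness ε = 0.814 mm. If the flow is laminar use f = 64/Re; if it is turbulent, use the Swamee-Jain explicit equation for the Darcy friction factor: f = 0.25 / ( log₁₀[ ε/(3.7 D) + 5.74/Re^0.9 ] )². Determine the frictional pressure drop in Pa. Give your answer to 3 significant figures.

ΔP ≈ 50400 Pa

Q = 971 m³/h = 971/3600 = 0.2697 m³/s.
Cross-sectional area A = πD²/4 = π(0.388)²/4 = 0.1182 m²; mean velocity V = Q/A = 0.2697/0.1182 = 2.281 m/s.
Reynolds number Re = ρVD/μ = 1260 · 2.281 · 0.388 / 0.649 = 1718.
Re < 2300 → laminar flow, so f = 64/Re = 64/1718 = 0.03724 (the turbulent correlation is not needed).
Darcy-Weisbach: ΔP = f(L/D)(ρV²/2) = 0.03724·(160/0.388)·(1260·2.281²/2) = 0.03724·412.4·3278 = 5.035e+04 Pa.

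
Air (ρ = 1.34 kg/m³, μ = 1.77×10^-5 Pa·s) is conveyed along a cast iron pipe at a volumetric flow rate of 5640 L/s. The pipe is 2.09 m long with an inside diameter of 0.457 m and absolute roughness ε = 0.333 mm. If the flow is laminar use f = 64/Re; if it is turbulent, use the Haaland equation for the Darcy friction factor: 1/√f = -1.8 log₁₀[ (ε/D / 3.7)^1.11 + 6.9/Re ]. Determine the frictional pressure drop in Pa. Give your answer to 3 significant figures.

Q = 5640 L/s = 5640/1000 = 5.64 m³/s.
Cross-sectional area A = πD²/4 = π(0.457)²/4 = 0.164 m²; mean velocity V = Q/A = 5.64/0.164 = 34.38 m/s.
Reynolds number Re = ρVD/μ = 1.34 · 34.38 · 0.457 / 1.77e-05 = 1.19e+06.
Re > 4000 → turbulent. Relative roughness ε/D = 0.000333/0.457 = 0.000729. Haaland: 1/√f = -1.8 log₁₀[(0.000729/3.7)^1.11 + 6.9/1.19e+06] = -1.8 log₁₀[7.7e-05 + 5.8e-06] = 7.347, so f = 0.01852.
Darcy-Weisbach: ΔP = f(L/D)(ρV²/2) = 0.01852·(2.09/0.457)·(1.34·34.38²/2) = 0.01852·4.573·792.1 = 67.11 Pa.

ΔP ≈ 67.1 Pa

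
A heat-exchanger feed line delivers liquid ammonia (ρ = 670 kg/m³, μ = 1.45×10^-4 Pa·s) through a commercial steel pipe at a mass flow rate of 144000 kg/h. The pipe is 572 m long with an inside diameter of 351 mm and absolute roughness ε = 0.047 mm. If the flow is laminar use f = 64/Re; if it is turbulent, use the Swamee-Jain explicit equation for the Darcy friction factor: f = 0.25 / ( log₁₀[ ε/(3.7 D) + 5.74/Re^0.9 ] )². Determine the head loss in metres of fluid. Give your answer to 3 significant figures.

h_f ≈ 0.442 m

ṁ = 144000 kg/h = 144000/3600 = 40 kg/s.
A = πD²/4 = π(0.351)²/4 = 0.09676 m²; mean velocity V = ṁ/(ρA) = 40/(670 · 0.09676) = 0.617 m/s.
Reynolds number Re = ρVD/μ = 670 · 0.617 · 0.351 / 0.000145 = 1.001e+06.
Re > 4000 → turbulent. Relative roughness ε/D = 4.7e-05/0.351 = 0.000134. Swamee-Jain: f = 0.25/(log₁₀[0.000134/3.7 + 5.74/1.001e+06^0.9])² = 0.25/(log₁₀[3.62e-05 + 2.28e-05])² = 0.25/(-4.229)² = 0.01398.
Darcy-Weisbach: ΔP = f(L/D)(ρV²/2) = 0.01398·(572/0.351)·(670·0.617²/2) = 0.01398·1630·127.5 = 2905 Pa.
Head loss h_f = ΔP/(ρg) = 2905/(670·9.81) = 0.442 m.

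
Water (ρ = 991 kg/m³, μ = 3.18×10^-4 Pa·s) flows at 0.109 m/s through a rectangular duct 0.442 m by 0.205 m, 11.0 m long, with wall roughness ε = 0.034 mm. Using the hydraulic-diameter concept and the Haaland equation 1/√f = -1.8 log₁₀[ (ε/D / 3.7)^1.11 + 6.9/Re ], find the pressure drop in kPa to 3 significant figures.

Hydraulic diameter D_h = 4A/P = 4·(0.442·0.205)/(2·(0.442+0.205)) = 0.3624/1.294 = 0.2801 m.
Re = ρVD_h/μ = 991·0.109·0.2801/0.000318 = 9.514e+04.
ε/D_h = 3.4e-05/0.2801 = 0.000121; Haaland gives 1/√f = -1.8 log₁₀[1.05e-05+7.25e-05] = 7.345, so f = 0.01854.
ΔP = f(L/D_h)(ρV²/2) = 0.01854·11/0.2801·5.887 = 4.285 Pa.
ΔP = 0.00429 kPa.

ΔP ≈ 0.00429 kPa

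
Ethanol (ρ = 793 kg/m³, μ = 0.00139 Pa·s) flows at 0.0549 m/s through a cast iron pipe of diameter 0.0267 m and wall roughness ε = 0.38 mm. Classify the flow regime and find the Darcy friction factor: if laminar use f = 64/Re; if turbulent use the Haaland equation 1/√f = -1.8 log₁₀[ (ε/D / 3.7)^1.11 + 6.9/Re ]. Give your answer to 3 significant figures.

Re = ρVD/μ = 793·0.0549·0.0267/0.00139 = 836.3.
Re < 2300 → laminar, so f = 64/Re = 0.07653 (roughness is irrelevant in laminar flow).

f ≈ 0.0765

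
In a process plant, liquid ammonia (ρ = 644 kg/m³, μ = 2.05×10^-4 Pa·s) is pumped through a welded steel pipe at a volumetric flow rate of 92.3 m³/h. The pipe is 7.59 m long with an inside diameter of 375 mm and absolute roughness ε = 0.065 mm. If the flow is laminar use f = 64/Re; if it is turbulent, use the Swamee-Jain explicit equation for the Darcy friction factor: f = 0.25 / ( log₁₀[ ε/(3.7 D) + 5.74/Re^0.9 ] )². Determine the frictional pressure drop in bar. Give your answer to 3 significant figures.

ΔP ≈ 5.71×10^-5 bar

Q = 92.3 m³/h = 92.3/3600 = 0.02564 m³/s.
Cross-sectional area A = πD²/4 = π(0.375)²/4 = 0.1104 m²; mean velocity V = Q/A = 0.02564/0.1104 = 0.2321 m/s.
Reynolds number Re = ρVD/μ = 644 · 0.2321 · 0.375 / 0.000205 = 2.735e+05.
Re > 4000 → turbulent. Relative roughness ε/D = 6.5e-05/0.375 = 0.000173. Swamee-Jain: f = 0.25/(log₁₀[0.000173/3.7 + 5.74/2.735e+05^0.9])² = 0.25/(log₁₀[4.68e-05 + 7.34e-05])² = 0.25/(-3.92)² = 0.01627.
Darcy-Weisbach: ΔP = f(L/D)(ρV²/2) = 0.01627·(7.59/0.375)·(644·0.2321²/2) = 0.01627·20.24·17.35 = 5.714 Pa.
ΔP = 5.714 Pa = 5.71×10^-5 bar.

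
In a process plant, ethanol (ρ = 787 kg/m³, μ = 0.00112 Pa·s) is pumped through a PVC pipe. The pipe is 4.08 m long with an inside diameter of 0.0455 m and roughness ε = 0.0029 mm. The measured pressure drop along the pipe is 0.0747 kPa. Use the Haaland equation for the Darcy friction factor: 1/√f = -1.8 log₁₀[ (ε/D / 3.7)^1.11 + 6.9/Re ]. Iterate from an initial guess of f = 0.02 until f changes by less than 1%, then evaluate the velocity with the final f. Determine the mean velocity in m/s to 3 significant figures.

Rearranging Darcy-Weisbach: V = √(2·ΔP·D/(f·L·ρ)). With ε/D = 2.9e-06/0.0455 = 6.37e-05, iterate starting from f = 0.02:
  f = 0.02 → V = √(2·74.7·0.0455/(0.02·4.08·787)) = 0.3253 m/s; Re = ρVD/μ = 1.04e+04; f → 0.03062
  f = 0.03062 → V = 0.2629 m/s; Re = 8407; f → 0.03247
  f = 0.03247 → V = 0.2553 m/s; Re = 8164; f → 0.03274
Converged (Δf/f < 1%). With the final f = 0.03274: V = √(2·74.7·0.0455/(0.03274·4.08·787)) = 0.2543 m/s.

V ≈ 0.254 m/s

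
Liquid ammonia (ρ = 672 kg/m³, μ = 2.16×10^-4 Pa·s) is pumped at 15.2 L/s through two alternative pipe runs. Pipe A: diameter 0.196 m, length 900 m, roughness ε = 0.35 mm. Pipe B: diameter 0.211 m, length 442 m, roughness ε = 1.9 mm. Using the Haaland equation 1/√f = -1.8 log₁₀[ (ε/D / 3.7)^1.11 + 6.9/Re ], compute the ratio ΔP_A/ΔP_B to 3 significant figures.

Pipe A: V = Q/A = 0.0152/0.03017 = 0.5038 m/s; Re = 3.072e+05; ε/D = 0.00179; Haaland → f = 0.02334; ΔP_A = f(L/D)(ρV²/2) = 9138 Pa.
Pipe B: V = Q/A = 0.0152/0.03497 = 0.4347 m/s; Re = 2.854e+05; ε/D = 0.009; Haaland → f = 0.03688; ΔP_B = f(L/D)(ρV²/2) = 4905 Pa.
ΔP_A/ΔP_B = 9138/4905 = 1.86.

ΔP_A/ΔP_B ≈ 1.86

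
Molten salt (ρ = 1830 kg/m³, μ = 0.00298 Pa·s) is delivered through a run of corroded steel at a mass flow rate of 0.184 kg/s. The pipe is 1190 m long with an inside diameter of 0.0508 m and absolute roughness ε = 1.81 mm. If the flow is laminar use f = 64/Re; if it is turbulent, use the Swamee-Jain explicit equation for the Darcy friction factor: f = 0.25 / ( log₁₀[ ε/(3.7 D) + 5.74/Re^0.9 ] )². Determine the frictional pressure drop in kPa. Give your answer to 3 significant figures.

ΔP ≈ 2.18 kPa

A = πD²/4 = π(0.0508)²/4 = 0.002027 m²; mean velocity V = ṁ/(ρA) = 0.184/(1830 · 0.002027) = 0.04961 m/s.
Reynolds number Re = ρVD/μ = 1830 · 0.04961 · 0.0508 / 0.00298 = 1548.
Re < 2300 → laminar flow, so f = 64/Re = 64/1548 = 0.04136 (the turbulent correlation is not needed).
Darcy-Weisbach: ΔP = f(L/D)(ρV²/2) = 0.04136·(1190/0.0508)·(1830·0.04961²/2) = 0.04136·2.343e+04·2.252 = 2181 Pa.
ΔP = 2181 Pa = 2.18 kPa.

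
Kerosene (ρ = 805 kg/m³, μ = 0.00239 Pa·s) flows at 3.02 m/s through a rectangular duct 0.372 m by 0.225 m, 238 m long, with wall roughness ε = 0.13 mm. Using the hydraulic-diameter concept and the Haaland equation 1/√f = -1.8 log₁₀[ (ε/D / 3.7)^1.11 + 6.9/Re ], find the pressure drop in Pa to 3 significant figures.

ΔP ≈ 55800 Pa

Hydraulic diameter D_h = 4A/P = 4·(0.372·0.225)/(2·(0.372+0.225)) = 0.3348/1.194 = 0.2804 m.
Re = ρVD_h/μ = 805·3.02·0.2804/0.00239 = 2.852e+05.
ε/D_h = 0.00013/0.2804 = 0.000464; Haaland gives 1/√f = -1.8 log₁₀[4.66e-05+2.42e-05] = 7.47, so f = 0.01792.
ΔP = f(L/D_h)(ρV²/2) = 0.01792·238/0.2804·3671 = 5.584e+04 Pa.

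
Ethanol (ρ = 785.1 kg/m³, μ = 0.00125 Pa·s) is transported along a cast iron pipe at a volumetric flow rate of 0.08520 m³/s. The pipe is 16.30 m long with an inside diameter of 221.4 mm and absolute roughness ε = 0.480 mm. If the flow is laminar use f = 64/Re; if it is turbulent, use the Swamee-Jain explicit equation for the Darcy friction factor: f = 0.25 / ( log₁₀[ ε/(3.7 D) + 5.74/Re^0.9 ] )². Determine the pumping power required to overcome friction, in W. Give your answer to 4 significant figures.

P ≈ 297.1 W

Cross-sectional area A = πD²/4 = π(0.2214)²/4 = 0.0385 m²; mean velocity V = Q/A = 0.0852/0.0385 = 2.213 m/s.
Reynolds number Re = ρVD/μ = 785.1 · 2.213 · 0.2214 / 0.00125 = 3.077e+05.
Re > 4000 → turbulent. Relative roughness ε/D = 0.00048/0.2214 = 0.00217. Swamee-Jain: f = 0.25/(log₁₀[0.00217/3.7 + 5.74/3.077e+05^0.9])² = 0.25/(log₁₀[0.000586 + 6.6e-05])² = 0.25/(-3.186)² = 0.02463.
Darcy-Weisbach: ΔP = f(L/D)(ρV²/2) = 0.02463·(16.3/0.2214)·(785.1·2.213²/2) = 0.02463·73.62·1923 = 3487 Pa.
Pumping power P = QΔP = 0.0852·3487 = 297.06 W = 297.1 W.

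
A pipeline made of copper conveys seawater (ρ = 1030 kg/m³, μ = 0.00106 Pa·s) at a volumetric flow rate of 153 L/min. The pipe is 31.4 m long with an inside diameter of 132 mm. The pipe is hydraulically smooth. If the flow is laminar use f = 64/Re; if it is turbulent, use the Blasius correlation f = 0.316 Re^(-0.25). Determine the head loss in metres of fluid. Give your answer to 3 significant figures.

h_f ≈ 0.0107 m

Q = 153 L/min = 153/60000 = 0.00255 m³/s.
Cross-sectional area A = πD²/4 = π(0.132)²/4 = 0.01368 m²; mean velocity V = Q/A = 0.00255/0.01368 = 0.1863 m/s.
Reynolds number Re = ρVD/μ = 1030 · 0.1863 · 0.132 / 0.00106 = 2.39e+04.
Re > 4000 → turbulent. Smooth-pipe (Blasius): f = 0.316 Re^(-0.25) = 0.316/(2.39e+04)^0.25 = 0.02541.
Darcy-Weisbach: ΔP = f(L/D)(ρV²/2) = 0.02541·(31.4/0.132)·(1030·0.1863²/2) = 0.02541·237.9·17.88 = 108.1 Pa.
Head loss h_f = ΔP/(ρg) = 108.1/(1030·9.81) = 0.0107 m.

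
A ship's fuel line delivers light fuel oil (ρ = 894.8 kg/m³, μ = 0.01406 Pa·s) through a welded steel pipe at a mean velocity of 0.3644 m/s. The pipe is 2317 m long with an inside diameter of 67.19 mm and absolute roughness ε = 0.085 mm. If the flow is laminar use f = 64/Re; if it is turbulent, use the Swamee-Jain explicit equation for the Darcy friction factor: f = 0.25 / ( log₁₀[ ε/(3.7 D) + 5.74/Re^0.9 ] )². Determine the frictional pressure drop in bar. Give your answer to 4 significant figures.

ΔP ≈ 0.8415 bar

Reynolds number Re = ρVD/μ = 894.8 · 0.3644 · 0.06719 / 0.0141 = 1558.
Re < 2300 → laminar flow, so f = 64/Re = 64/1558 = 0.04107 (the turbulent correlation is not needed).
Darcy-Weisbach: ΔP = f(L/D)(ρV²/2) = 0.04107·(2317/0.06719)·(894.8·0.3644²/2) = 0.04107·3.448e+04·59.41 = 8.415e+04 Pa.
ΔP = 8.415e+04 Pa = 0.8415 bar.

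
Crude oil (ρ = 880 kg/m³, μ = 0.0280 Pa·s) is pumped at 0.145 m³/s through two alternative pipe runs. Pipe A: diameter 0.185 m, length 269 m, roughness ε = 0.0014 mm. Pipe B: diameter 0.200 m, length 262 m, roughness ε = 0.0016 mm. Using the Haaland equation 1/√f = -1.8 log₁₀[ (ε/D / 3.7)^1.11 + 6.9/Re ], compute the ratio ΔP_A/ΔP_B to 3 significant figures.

Pipe A: V = Q/A = 0.145/0.02688 = 5.394 m/s; Re = 3.136e+04; ε/D = 7.57e-06; Haaland → f = 0.02308; ΔP_A = f(L/D)(ρV²/2) = 4.297e+05 Pa.
Pipe B: V = Q/A = 0.145/0.03142 = 4.615 m/s; Re = 2.901e+04; ε/D = 8e-06; Haaland → f = 0.02352; ΔP_B = f(L/D)(ρV²/2) = 2.888e+05 Pa.
ΔP_A/ΔP_B = 4.297e+05/2.888e+05 = 1.49.

ΔP_A/ΔP_B ≈ 1.49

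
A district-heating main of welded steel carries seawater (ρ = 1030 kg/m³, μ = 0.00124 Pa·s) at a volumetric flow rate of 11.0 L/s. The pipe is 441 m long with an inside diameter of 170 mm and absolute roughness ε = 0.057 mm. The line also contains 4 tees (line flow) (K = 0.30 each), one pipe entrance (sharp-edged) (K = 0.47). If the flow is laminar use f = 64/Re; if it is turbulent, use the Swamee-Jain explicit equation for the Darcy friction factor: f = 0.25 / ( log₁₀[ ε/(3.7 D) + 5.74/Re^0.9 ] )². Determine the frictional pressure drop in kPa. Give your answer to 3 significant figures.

Q = 11.0 L/s = 11.0/1000 = 0.011 m³/s.
Cross-sectional area A = πD²/4 = π(0.17)²/4 = 0.0227 m²; mean velocity V = Q/A = 0.011/0.0227 = 0.4846 m/s.
Reynolds number Re = ρVD/μ = 1030 · 0.4846 · 0.17 / 0.00124 = 6.843e+04.
Re > 4000 → turbulent. Relative roughness ε/D = 5.7e-05/0.17 = 0.000335. Swamee-Jain: f = 0.25/(log₁₀[0.000335/3.7 + 5.74/6.843e+04^0.9])² = 0.25/(log₁₀[9.06e-05 + 0.000255])² = 0.25/(-3.461)² = 0.02087.
Total minor-loss coefficient ΣK = 4·0.3 + 1·0.47 = 1.67.
ΔP = [f·L/D + ΣK]·(ρV²/2) = [0.02087·441/0.17 + 1.67]·(1030·0.4846²/2) = [54.14 + 1.67]·121 = 6751 Pa.
ΔP = 6751 Pa = 6.75 kPa.

ΔP ≈ 6.75 kPa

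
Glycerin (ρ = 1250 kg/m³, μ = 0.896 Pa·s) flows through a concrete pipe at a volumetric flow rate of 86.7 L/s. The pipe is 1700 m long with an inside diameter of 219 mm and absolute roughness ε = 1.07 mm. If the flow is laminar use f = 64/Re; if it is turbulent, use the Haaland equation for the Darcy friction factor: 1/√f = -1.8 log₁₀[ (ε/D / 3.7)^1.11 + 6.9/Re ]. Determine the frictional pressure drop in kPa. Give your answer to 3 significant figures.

ΔP ≈ 2340 kPa

Q = 86.7 L/s = 86.7/1000 = 0.0867 m³/s.
Cross-sectional area A = πD²/4 = π(0.219)²/4 = 0.03767 m²; mean velocity V = Q/A = 0.0867/0.03767 = 2.302 m/s.
Reynolds number Re = ρVD/μ = 1250 · 2.302 · 0.219 / 0.896 = 703.2.
Re < 2300 → laminar flow, so f = 64/Re = 64/703.2 = 0.09101 (the turbulent correlation is not needed).
Darcy-Weisbach: ΔP = f(L/D)(ρV²/2) = 0.09101·(1700/0.219)·(1250·2.302²/2) = 0.09101·7763·3311 = 2.339e+06 Pa.
ΔP = 2.339e+06 Pa = 2340 kPa.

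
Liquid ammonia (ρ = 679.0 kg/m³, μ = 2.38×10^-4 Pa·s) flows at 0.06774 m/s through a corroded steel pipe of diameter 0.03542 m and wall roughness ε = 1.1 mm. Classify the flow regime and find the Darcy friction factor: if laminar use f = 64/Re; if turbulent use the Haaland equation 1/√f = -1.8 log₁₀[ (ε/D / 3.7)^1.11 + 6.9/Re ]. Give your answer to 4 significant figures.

Re = ρVD/μ = 679·0.06774·0.03542/0.000238 = 6845.
Re > 4000 → turbulent. ε/D = 0.0011/0.03542 = 0.0311; Haaland: 1/√f = -1.8 log₁₀[0.00496 + 0.00101] = 4.003, so f = 0.06239.

f ≈ 0.06239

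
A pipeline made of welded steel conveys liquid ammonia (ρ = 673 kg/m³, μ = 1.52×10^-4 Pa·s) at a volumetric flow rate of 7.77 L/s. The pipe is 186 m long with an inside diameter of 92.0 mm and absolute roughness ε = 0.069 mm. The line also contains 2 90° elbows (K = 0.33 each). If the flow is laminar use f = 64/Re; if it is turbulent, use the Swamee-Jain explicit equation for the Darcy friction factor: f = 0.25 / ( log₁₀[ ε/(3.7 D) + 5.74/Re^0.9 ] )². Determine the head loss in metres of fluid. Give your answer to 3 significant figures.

h_f ≈ 2.75 m

Q = 7.77 L/s = 7.77/1000 = 0.00777 m³/s.
Cross-sectional area A = πD²/4 = π(0.092)²/4 = 0.006648 m²; mean velocity V = Q/A = 0.00777/0.006648 = 1.169 m/s.
Reynolds number Re = ρVD/μ = 673 · 1.169 · 0.092 / 0.000152 = 4.761e+05.
Re > 4000 → turbulent. Relative roughness ε/D = 6.9e-05/0.092 = 0.00075. Swamee-Jain: f = 0.25/(log₁₀[0.00075/3.7 + 5.74/4.761e+05^0.9])² = 0.25/(log₁₀[0.000203 + 4.46e-05])² = 0.25/(-3.607)² = 0.01922.
Total minor-loss coefficient ΣK = 2·0.33 = 0.66.
ΔP = [f·L/D + ΣK]·(ρV²/2) = [0.01922·186/0.092 + 0.66]·(673·1.169²/2) = [38.85 + 0.66]·459.7 = 1.816e+04 Pa.
Head loss h_f = ΔP/(ρg) = 1.816e+04/(673·9.81) = 2.75 m.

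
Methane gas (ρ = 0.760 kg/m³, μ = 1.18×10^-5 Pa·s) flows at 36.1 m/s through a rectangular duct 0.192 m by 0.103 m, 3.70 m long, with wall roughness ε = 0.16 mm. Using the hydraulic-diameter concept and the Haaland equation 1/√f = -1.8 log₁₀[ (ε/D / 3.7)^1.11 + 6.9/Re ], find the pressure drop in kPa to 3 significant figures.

ΔP ≈ 0.291 kPa

Hydraulic diameter D_h = 4A/P = 4·(0.192·0.103)/(2·(0.192+0.103)) = 0.0791/0.59 = 0.1341 m.
Re = ρVD_h/μ = 0.76·36.1·0.1341/1.18e-05 = 3.117e+05.
ε/D_h = 0.00016/0.1341 = 0.00119; Haaland gives 1/√f = -1.8 log₁₀[0.000133+2.21e-05] = 6.856, so f = 0.02128.
ΔP = f(L/D_h)(ρV²/2) = 0.02128·3.7/0.1341·495.2 = 290.8 Pa.
ΔP = 0.291 kPa.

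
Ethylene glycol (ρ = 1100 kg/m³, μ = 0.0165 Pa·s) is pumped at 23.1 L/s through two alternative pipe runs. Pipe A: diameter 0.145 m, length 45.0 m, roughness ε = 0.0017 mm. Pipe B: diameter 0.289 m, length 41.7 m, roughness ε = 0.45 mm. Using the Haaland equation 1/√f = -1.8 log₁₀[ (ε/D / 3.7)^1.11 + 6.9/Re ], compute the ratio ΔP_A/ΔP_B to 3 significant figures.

ΔP_A/ΔP_B ≈ 26.8

Pipe A: V = Q/A = 0.0231/0.01651 = 1.399 m/s; Re = 1.352e+04; ε/D = 1.17e-05; Haaland → f = 0.02849; ΔP_A = f(L/D)(ρV²/2) = 9516 Pa.
Pipe B: V = Q/A = 0.0231/0.0656 = 0.3521 m/s; Re = 6785; ε/D = 0.00156; Haaland → f = 0.03614; ΔP_B = f(L/D)(ρV²/2) = 355.7 Pa.
ΔP_A/ΔP_B = 9516/355.7 = 26.8.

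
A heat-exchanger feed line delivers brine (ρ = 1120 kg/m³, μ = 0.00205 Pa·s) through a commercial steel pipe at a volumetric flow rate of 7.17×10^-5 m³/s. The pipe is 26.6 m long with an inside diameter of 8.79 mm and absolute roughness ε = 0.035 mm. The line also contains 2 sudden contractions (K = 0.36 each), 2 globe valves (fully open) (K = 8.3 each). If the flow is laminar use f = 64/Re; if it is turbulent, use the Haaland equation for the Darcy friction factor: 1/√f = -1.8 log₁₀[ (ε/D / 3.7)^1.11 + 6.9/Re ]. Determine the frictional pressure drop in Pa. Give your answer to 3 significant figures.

ΔP ≈ 109000 Pa

Cross-sectional area A = πD²/4 = π(0.00879)²/4 = 6.068e-05 m²; mean velocity V = Q/A = 7.17e-05/6.068e-05 = 1.182 m/s.
Reynolds number Re = ρVD/μ = 1120 · 1.182 · 0.00879 / 0.00205 = 5674.
Re > 4000 → turbulent. Relative roughness ε/D = 3.5e-05/0.00879 = 0.00398. Haaland: 1/√f = -1.8 log₁₀[(0.00398/3.7)^1.11 + 6.9/5674] = -1.8 log₁₀[0.000507 + 0.00122] = 4.974, so f = 0.04041.
Total minor-loss coefficient ΣK = 2·0.36 + 2·8.3 = 17.3.
ΔP = [f·L/D + ΣK]·(ρV²/2) = [0.04041·26.6/0.00879 + 17.3]·(1120·1.182²/2) = [122.3 + 17.3]·781.8 = 1.091e+05 Pa.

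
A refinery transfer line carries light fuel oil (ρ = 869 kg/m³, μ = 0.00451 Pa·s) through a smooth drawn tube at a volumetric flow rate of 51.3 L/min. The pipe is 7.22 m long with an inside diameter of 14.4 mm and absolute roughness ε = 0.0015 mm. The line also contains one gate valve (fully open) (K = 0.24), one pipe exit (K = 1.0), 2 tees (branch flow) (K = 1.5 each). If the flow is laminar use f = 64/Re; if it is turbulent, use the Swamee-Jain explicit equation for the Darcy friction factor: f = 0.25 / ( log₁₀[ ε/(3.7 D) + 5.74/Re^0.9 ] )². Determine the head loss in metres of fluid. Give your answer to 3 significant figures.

Q = 51.3 L/min = 51.3/60000 = 0.000855 m³/s.
Cross-sectional area A = πD²/4 = π(0.0144)²/4 = 0.0001629 m²; mean velocity V = Q/A = 0.000855/0.0001629 = 5.25 m/s.
Reynolds number Re = ρVD/μ = 869 · 5.25 · 0.0144 / 0.00451 = 1.457e+04.
Re > 4000 → turbulent. Relative roughness ε/D = 1.5e-06/0.0144 = 0.000104. Swamee-Jain: f = 0.25/(log₁₀[0.000104/3.7 + 5.74/1.457e+04^0.9])² = 0.25/(log₁₀[2.82e-05 + 0.00103])² = 0.25/(-2.976)² = 0.02822.
Total minor-loss coefficient ΣK = 1·0.24 + 1·1 + 2·1.5 = 4.24.
ΔP = [f·L/D + ΣK]·(ρV²/2) = [0.02822·7.22/0.0144 + 4.24]·(869·5.25²/2) = [14.15 + 4.24]·1.198e+04 = 2.202e+05 Pa.
Head loss h_f = ΔP/(ρg) = 2.202e+05/(869·9.81) = 25.8 m.

h_f ≈ 25.8 m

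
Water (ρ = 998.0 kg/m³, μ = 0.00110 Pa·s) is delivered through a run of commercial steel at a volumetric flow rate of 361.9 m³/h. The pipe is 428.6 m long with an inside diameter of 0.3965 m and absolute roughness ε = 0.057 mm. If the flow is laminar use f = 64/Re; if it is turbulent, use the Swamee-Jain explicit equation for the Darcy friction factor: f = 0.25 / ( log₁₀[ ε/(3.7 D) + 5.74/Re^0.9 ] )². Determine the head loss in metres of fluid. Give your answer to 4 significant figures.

h_f ≈ 0.5801 m

Q = 361.9 m³/h = 361.9/3600 = 0.1005 m³/s.
Cross-sectional area A = πD²/4 = π(0.3965)²/4 = 0.1235 m²; mean velocity V = Q/A = 0.1005/0.1235 = 0.8142 m/s.
Reynolds number Re = ρVD/μ = 998 · 0.8142 · 0.3965 / 0.0011 = 2.929e+05.
Re > 4000 → turbulent. Relative roughness ε/D = 5.7e-05/0.3965 = 0.000144. Swamee-Jain: f = 0.25/(log₁₀[0.000144/3.7 + 5.74/2.929e+05^0.9])² = 0.25/(log₁₀[3.89e-05 + 6.9e-05])² = 0.25/(-3.967)² = 0.01588.
Darcy-Weisbach: ΔP = f(L/D)(ρV²/2) = 0.01588·(428.6/0.3965)·(998·0.8142²/2) = 0.01588·1081·330.8 = 5680 Pa.
Head loss h_f = ΔP/(ρg) = 5680/(998·9.81) = 0.5801 m.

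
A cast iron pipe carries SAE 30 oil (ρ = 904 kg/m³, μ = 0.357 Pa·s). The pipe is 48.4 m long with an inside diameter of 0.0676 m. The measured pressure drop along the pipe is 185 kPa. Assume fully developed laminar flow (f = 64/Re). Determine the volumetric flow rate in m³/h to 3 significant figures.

Q ≈ 19.8 m³/h

For laminar flow, f = 64/Re with Re = ρVD/μ, so Darcy-Weisbach reduces to ΔP = 32μLV/D². Solving for V: V = ΔP·D²/(32μL) = 1.85e+05·(0.0676)²/(32·0.357·48.4) = 1.529 m/s.
Check: Re = ρVD/μ = 904·1.529·0.0676/0.357 = 261.7 < 2300, so the laminar assumption holds.
Q = V·A = 1.529·(π/4·0.0676²) = 0.005488 m³/s = 19.8 m³/h.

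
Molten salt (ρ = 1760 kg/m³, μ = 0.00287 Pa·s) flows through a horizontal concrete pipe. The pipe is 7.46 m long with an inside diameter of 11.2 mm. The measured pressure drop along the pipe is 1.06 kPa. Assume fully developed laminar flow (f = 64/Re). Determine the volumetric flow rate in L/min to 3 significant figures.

Q ≈ 1.15 L/min

For laminar flow, f = 64/Re with Re = ρVD/μ, so Darcy-Weisbach reduces to ΔP = 32μLV/D². Solving for V: V = ΔP·D²/(32μL) = 1060·(0.0112)²/(32·0.00287·7.46) = 0.1941 m/s.
Check: Re = ρVD/μ = 1760·0.1941·0.0112/0.00287 = 1333 < 2300, so the laminar assumption holds.
Q = V·A = 0.1941·(π/4·0.0112²) = 1.912e-05 m³/s = 1.15 L/min.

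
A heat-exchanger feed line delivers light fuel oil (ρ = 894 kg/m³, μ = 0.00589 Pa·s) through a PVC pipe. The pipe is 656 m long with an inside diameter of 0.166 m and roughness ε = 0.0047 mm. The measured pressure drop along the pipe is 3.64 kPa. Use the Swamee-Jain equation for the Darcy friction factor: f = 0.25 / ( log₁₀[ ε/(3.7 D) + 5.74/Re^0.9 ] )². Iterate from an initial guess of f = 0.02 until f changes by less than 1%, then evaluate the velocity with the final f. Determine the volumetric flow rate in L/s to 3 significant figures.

Q ≈ 5.19 L/s

Rearranging Darcy-Weisbach: V = √(2·ΔP·D/(f·L·ρ)). With ε/D = 4.7e-06/0.166 = 2.83e-05, iterate starting from f = 0.02:
  f = 0.02 → V = √(2·3640·0.166/(0.02·656·894)) = 0.321 m/s; Re = ρVD/μ = 8088; f → 0.03291
  f = 0.03291 → V = 0.2502 m/s; Re = 6305; f → 0.03535
  f = 0.03535 → V = 0.2414 m/s; Re = 6083; f → 0.03573
  f = 0.03573 → V = 0.2402 m/s; Re = 6051; f → 0.03578
Converged (Δf/f < 1%). With the final f = 0.03578: V = √(2·3640·0.166/(0.03578·656·894)) = 0.24 m/s.
Q = V·A = 0.24·(π/4·0.166²) = 0.005194 m³/s = 5.19 L/s.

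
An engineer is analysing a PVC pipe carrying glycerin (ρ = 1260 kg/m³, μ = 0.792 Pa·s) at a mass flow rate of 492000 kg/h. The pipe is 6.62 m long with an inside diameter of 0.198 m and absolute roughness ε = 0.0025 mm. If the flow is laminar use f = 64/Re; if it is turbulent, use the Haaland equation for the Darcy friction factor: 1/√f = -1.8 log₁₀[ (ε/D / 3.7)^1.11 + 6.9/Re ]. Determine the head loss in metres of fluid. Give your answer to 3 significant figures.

ṁ = 492000 kg/h = 492000/3600 = 136.7 kg/s.
A = πD²/4 = π(0.198)²/4 = 0.03079 m²; mean velocity V = ṁ/(ρA) = 136.7/(1260 · 0.03079) = 3.523 m/s.
Reynolds number Re = ρVD/μ = 1260 · 3.523 · 0.198 / 0.792 = 1110.
Re < 2300 → laminar flow, so f = 64/Re = 64/1110 = 0.05768 (the turbulent correlation is not needed).
Darcy-Weisbach: ΔP = f(L/D)(ρV²/2) = 0.05768·(6.62/0.198)·(1260·3.523²/2) = 0.05768·33.43·7818 = 1.508e+04 Pa.
Head loss h_f = ΔP/(ρg) = 1.508e+04/(1260·9.81) = 1.22 m.

h_f ≈ 1.22 m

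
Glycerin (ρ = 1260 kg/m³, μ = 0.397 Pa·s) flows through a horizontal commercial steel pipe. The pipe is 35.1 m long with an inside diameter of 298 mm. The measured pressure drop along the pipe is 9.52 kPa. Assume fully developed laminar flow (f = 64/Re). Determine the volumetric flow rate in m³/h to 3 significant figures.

For laminar flow, f = 64/Re with Re = ρVD/μ, so Darcy-Weisbach reduces to ΔP = 32μLV/D². Solving for V: V = ΔP·D²/(32μL) = 9520·(0.298)²/(32·0.397·35.1) = 1.896 m/s.
Check: Re = ρVD/μ = 1260·1.896·0.298/0.397 = 1793 < 2300, so the laminar assumption holds.
Q = V·A = 1.896·(π/4·0.298²) = 0.1322 m³/s = 476 m³/h.

Q ≈ 476 m³/h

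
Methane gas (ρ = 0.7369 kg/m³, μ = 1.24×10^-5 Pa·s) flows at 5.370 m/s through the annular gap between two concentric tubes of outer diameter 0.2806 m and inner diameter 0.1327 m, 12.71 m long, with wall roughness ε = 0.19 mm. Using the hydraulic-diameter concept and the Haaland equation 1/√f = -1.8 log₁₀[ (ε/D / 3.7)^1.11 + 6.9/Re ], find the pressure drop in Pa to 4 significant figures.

Hydraulic diameter D_h = 4A/P = D_o - D_i = 0.2806 - 0.1327 = 0.1479 m.
Re = ρVD_h/μ = 0.7369·5.37·0.1479/1.24e-05 = 4.72e+04.
ε/D_h = 0.00019/0.1479 = 0.00128; Haaland gives 1/√f = -1.8 log₁₀[0.000145+0.000146] = 6.366, so f = 0.02468.
ΔP = f(L/D_h)(ρV²/2) = 0.02468·12.71/0.1479·10.62 = 22.53 Pa.

ΔP ≈ 22.53 Pa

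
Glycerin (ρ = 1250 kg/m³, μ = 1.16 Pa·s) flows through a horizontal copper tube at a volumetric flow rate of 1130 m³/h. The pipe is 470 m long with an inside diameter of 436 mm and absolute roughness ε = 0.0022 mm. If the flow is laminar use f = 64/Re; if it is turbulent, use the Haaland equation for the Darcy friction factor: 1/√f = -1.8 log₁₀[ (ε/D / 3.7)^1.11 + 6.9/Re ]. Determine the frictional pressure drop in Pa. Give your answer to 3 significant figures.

ΔP ≈ 193000 Pa

Q = 1130 m³/h = 1130/3600 = 0.3139 m³/s.
Cross-sectional area A = πD²/4 = π(0.436)²/4 = 0.1493 m²; mean velocity V = Q/A = 0.3139/0.1493 = 2.102 m/s.
Reynolds number Re = ρVD/μ = 1250 · 2.102 · 0.436 / 1.16 = 987.8.
Re < 2300 → laminar flow, so f = 64/Re = 64/987.8 = 0.06479 (the turbulent correlation is not needed).
Darcy-Weisbach: ΔP = f(L/D)(ρV²/2) = 0.06479·(470/0.436)·(1250·2.102²/2) = 0.06479·1078·2763 = 1.93e+05 Pa.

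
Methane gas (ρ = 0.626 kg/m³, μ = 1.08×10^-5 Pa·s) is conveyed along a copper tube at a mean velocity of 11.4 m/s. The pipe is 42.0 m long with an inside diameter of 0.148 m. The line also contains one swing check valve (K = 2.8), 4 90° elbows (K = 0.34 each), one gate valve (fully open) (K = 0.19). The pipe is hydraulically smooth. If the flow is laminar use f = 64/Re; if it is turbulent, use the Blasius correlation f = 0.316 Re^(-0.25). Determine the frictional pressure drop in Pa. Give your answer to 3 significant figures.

ΔP ≈ 383 Pa

Reynolds number Re = ρVD/μ = 0.626 · 11.4 · 0.148 / 1.08e-05 = 9.78e+04.
Re > 4000 → turbulent. Smooth-pipe (Blasius): f = 0.316 Re^(-0.25) = 0.316/(9.78e+04)^0.25 = 0.01787.
Total minor-loss coefficient ΣK = 1·2.8 + 4·0.34 + 1·0.19 = 4.35.
ΔP = [f·L/D + ΣK]·(ρV²/2) = [0.01787·42/0.148 + 4.35]·(0.626·11.4²/2) = [5.071 + 4.35]·40.68 = 383.2 Pa.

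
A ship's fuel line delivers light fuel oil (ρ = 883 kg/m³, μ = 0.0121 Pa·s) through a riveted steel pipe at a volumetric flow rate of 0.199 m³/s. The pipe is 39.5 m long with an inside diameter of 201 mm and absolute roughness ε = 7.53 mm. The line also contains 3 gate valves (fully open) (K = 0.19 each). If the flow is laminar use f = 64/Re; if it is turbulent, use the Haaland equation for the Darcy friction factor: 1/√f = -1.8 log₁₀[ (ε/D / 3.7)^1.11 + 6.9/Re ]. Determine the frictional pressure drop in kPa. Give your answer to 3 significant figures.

Cross-sectional area A = πD²/4 = π(0.201)²/4 = 0.03173 m²; mean velocity V = Q/A = 0.199/0.03173 = 6.271 m/s.
Reynolds number Re = ρVD/μ = 883 · 6.271 · 0.201 / 0.0121 = 9.199e+04.
Re > 4000 → turbulent. Relative roughness ε/D = 0.00753/0.201 = 0.0375. Haaland: 1/√f = -1.8 log₁₀[(0.0375/3.7)^1.11 + 6.9/9.199e+04] = -1.8 log₁₀[0.00611 + 7.5e-05] = 3.976, so f = 0.06327.
Total minor-loss coefficient ΣK = 3·0.19 = 0.57.
ΔP = [f·L/D + ΣK]·(ρV²/2) = [0.06327·39.5/0.201 + 0.57]·(883·6.271²/2) = [12.43 + 0.57]·1.736e+04 = 2.258e+05 Pa.
ΔP = 2.258e+05 Pa = 226 kPa.

ΔP ≈ 226 kPa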